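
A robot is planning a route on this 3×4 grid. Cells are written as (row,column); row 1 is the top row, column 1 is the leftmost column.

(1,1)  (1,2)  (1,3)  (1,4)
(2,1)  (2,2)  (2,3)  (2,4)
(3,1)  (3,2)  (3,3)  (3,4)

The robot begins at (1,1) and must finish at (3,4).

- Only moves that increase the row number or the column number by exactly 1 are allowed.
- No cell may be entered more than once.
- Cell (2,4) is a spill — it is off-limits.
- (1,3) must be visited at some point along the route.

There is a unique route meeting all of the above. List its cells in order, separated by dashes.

Moves only go right or down, so the column and row indices never decrease.
Route from (1,1): right 2 to (1,3), down 2 to (3,3), right 1 to (3,4) — 5 moves in all.
Check: all required cells visited.

(1,1) - (1,2) - (1,3) - (2,3) - (3,3) - (3,4)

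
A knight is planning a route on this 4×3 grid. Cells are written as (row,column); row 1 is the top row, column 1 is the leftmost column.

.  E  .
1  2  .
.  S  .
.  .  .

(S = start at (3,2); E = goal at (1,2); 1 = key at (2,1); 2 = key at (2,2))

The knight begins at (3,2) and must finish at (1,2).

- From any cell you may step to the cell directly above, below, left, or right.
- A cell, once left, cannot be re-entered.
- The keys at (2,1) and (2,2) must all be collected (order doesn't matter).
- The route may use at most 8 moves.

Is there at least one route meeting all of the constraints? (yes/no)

yes

One route that works: (3,2) → (2,2) → (2,1) → (1,1) → (1,2).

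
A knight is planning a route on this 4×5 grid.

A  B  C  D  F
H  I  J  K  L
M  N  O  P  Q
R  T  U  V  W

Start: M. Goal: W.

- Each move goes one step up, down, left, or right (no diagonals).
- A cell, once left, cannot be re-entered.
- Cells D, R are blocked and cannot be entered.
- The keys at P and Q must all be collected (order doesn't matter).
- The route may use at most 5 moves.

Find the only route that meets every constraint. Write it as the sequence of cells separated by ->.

The budget equals the shortest possible length, so every move has to be on a shortest route through the required cells.
Route from M: right 4 to Q, down 1 to W — 5 moves in all.
Check: all required cells visited; 5 ≤ 5 moves.

M -> N -> O -> P -> Q -> W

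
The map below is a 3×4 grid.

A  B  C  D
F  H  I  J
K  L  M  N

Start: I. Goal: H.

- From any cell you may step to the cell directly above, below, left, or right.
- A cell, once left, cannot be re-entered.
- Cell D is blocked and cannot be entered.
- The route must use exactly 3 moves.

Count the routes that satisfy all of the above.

2

Need simple routes of exactly 3 moves from I to H (Manhattan distance 1, so 1 moves are spent on a detour and 1 undoing it).
Enumerating: I C B H | I M L H.
That gives 2 routes.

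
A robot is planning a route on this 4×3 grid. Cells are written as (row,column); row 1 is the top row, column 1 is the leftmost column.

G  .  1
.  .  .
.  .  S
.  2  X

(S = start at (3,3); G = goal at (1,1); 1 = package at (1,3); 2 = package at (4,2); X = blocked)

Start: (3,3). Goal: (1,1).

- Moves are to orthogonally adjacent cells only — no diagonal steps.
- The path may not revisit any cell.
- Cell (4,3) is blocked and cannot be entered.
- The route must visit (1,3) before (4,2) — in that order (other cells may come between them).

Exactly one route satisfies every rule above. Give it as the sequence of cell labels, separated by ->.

(3,3) -> (2,3) -> (1,3) -> (1,2) -> (2,2) -> (3,2) -> (4,2) -> (4,1) -> (3,1) -> (2,1) -> (1,1)

The waypoints must appear in the order (1,3), (4,2), with no cell reused.
Route from (3,3): 2× up (reaching (1,3)), left to (1,2), 3× down (reaching (4,2)), left to (4,1), 3× up (reaching (1,1)) — 10 moves in all.
Check: order respected (1 at step 2, 2 at step 6).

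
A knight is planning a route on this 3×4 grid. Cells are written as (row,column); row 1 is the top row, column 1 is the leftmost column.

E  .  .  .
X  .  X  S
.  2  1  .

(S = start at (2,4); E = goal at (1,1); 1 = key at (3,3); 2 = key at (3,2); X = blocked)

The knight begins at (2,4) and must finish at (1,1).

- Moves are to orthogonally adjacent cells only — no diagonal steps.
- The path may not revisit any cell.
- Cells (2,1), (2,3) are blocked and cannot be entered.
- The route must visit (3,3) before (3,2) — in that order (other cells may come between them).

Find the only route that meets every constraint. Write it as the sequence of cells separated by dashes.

(2,4) - (3,4) - (3,3) - (3,2) - (2,2) - (1,2) - (1,1)

The waypoints must appear in the order (3,3), (3,2), with no cell reused.
Route from (2,4): down 1 to (3,4), left 2 to (3,2), up 2 to (1,2), left 1 to (1,1) — 6 moves in all.
Check: order respected (1 at step 2, 2 at step 3).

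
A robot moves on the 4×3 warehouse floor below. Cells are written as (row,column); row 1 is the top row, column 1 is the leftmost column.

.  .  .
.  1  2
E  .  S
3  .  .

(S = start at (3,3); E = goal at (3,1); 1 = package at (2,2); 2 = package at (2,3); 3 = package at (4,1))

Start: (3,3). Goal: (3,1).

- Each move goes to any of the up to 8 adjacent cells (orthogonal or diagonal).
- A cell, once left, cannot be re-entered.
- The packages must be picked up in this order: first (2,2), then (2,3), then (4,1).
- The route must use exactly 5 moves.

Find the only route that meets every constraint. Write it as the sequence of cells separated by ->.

The waypoints must appear in the order (2,2), (2,3), (4,1), with no cell reused.
Route from (3,3): up-left 1 to (2,2), right 1 to (2,3), down-left 2 to (4,1), up 1 to (3,1) — 5 moves in all.
Check: order respected (1 at step 1, 2 at step 2, 3 at step 4); 5 moves as required.

(3,3) -> (2,2) -> (2,3) -> (3,2) -> (4,1) -> (3,1)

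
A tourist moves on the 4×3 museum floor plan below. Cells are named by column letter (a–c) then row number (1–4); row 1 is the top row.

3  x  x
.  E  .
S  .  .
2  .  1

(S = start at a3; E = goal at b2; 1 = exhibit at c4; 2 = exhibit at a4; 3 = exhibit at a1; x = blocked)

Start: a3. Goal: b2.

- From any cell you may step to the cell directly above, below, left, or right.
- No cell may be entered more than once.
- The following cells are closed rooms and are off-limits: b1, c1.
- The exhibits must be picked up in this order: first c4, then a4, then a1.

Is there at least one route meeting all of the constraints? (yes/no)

a1 must be visited but has only one open neighbour (a2), and it is neither the start nor the goal — the route would have to enter and leave through a2, re-entering it.

no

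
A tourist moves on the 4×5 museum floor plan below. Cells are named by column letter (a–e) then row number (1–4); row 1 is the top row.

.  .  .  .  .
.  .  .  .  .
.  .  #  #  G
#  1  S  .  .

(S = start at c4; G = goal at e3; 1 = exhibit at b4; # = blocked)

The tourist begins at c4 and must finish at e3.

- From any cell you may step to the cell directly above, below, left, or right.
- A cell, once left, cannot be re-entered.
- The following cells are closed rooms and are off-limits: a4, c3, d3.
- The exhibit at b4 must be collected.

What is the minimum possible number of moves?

7

Any route passes through b4 somewhere between c4 and e3. Summing Manhattan distances along the two legs (c4 → b4 → e3) gives a lower bound of 1 + 4 = 5 moves.
The shortest route satisfying every rule uses 7 moves: c4 → b4 → b3 → b2 → c2 → d2 → e2 → e3.
The bound of 5 isn't tight here; checking systematically, no route of length 5 through 6 satisfies every constraint, so 7 is the minimum.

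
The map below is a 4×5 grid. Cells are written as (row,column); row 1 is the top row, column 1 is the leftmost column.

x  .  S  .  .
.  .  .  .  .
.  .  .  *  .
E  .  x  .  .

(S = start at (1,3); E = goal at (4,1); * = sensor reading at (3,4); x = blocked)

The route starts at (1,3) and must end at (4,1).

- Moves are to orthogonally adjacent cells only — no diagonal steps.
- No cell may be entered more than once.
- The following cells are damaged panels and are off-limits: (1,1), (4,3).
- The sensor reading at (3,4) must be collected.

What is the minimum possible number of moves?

Any route passes through (3,4) somewhere between (1,3) and (4,1). Summing Manhattan distances along the two legs ((1,3) → (3,4) → (4,1)) gives a lower bound of 3 + 4 = 7 moves.
A route of 7 moves achieves this: (1,3) → (2,3) → (2,4) → (3,4) → (3,3) → (3,2) → (4,2) → (4,1).
Since 7 matches the lower bound, it is optimal.

7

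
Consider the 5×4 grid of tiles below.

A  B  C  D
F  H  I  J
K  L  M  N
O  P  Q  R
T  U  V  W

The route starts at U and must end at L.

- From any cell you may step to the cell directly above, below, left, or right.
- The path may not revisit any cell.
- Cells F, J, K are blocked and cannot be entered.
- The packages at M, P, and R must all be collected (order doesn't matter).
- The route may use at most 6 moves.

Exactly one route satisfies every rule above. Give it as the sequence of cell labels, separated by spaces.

U P Q R N M L

Any route must reach M, P, and R and still end at L within 6 moves, so the order of the required stops is forced.
Route from U: up 1 to P, right 2 to R, up 1 to N, left 2 to L — 6 moves in all.
Check: all required cells visited; 6 ≤ 6 moves.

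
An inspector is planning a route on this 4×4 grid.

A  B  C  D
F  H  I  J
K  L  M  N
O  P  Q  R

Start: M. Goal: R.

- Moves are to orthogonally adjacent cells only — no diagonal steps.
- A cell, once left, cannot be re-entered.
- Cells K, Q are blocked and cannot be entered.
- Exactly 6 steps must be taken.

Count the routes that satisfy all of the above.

2

Need simple routes of exactly 6 moves from M to R (Manhattan distance 2, so 2 moves are spent on a detour and 2 undoing it).
Enumerating: M I C D J N R | M L H I J N R.
That gives 2 routes.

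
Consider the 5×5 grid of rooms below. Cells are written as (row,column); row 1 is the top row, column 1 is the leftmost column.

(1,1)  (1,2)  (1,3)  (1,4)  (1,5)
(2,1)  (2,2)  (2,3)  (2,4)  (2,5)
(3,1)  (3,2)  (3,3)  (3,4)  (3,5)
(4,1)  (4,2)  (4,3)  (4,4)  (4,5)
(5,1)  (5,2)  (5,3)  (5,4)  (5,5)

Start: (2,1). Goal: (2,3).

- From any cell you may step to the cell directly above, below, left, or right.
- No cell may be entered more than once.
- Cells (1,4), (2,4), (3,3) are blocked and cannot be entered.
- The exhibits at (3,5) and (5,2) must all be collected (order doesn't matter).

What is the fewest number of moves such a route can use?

Any route passes through (3,5) and (5,2) in some order between (2,1) and (2,3). Summing Manhattan distances along each leg and taking the cheapest ordering ((2,1) → (5,2) → (3,5) → (2,3)) gives a lower bound of 4 + 5 + 3 = 12 moves.
That bound ignores the blocked cells. Measuring each leg by the fewest moves that actually steer around them ((2,1)→(5,2): 4; (5,2)→(3,5): 5; (3,5)→(2,3): 7) raises the lower bound to 16.
A route of 16 moves exists: (2,1) → (3,1) → (4,1) → (5,1) → (5,2) → (5,3) → (5,4) → (5,5) → (4,5) → (3,5) → (3,4) → (4,4) → (4,3) → (4,2) → (3,2) → (2,2) → (2,3).
Since 16 matches that lower bound, it is optimal.

16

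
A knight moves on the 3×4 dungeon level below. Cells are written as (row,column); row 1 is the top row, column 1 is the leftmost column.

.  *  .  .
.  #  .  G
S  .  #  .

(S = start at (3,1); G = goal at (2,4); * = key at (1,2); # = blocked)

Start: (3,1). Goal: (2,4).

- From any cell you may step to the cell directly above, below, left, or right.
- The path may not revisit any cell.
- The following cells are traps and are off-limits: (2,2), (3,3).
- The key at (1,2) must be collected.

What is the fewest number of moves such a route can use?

6

Any route passes through (1,2) somewhere between (3,1) and (2,4). Summing Manhattan distances along the two legs ((3,1) → (1,2) → (2,4)) gives a lower bound of 3 + 3 = 6 moves.
A route of 6 moves achieves this: (3,1) → (2,1) → (1,1) → (1,2) → (1,3) → (2,3) → (2,4).
Since 6 matches the lower bound, it is optimal.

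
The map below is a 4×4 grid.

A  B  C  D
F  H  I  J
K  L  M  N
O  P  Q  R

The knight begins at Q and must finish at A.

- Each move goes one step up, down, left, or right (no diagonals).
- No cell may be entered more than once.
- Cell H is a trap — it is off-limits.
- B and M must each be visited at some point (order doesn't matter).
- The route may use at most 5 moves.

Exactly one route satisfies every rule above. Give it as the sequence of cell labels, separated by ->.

Q -> M -> I -> C -> B -> A

Any route must reach B and M and still end at A within 5 moves, so the order of the required stops is forced.
Route from Q: 3× up (reaching C), 2× left (reaching A) — 5 moves in all.
Check: all required cells visited; 5 ≤ 5 moves.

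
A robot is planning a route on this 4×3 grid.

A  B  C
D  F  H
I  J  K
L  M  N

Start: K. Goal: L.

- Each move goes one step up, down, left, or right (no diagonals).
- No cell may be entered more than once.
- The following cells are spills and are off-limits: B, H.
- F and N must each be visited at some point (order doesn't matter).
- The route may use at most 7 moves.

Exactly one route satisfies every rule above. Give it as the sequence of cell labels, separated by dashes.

Any route must reach F and N and still end at L within 7 moves, so the order of the required stops is forced.
Route from K: down 1 to N, left 1 to M, up 2 to F, left 1 to D, down 2 to L — 7 moves in all.
Check: all required cells visited; 7 ≤ 7 moves.

K - N - M - J - F - D - I - L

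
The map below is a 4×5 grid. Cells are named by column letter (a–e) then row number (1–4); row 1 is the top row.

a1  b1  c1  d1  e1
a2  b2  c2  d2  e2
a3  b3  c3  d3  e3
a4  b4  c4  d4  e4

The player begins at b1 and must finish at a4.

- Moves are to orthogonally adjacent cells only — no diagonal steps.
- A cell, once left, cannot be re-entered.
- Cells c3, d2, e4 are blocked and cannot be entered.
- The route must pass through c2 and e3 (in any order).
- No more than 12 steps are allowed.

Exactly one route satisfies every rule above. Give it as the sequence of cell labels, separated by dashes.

b1 - b2 - c2 - c1 - d1 - e1 - e2 - e3 - d3 - d4 - c4 - b4 - a4

Any route must reach c2 and e3 and still end at a4 within 12 moves, so the order of the required stops is forced.
Route from b1: down 1 to b2, right 1 to c2, up 1 to c1, right 2 to e1, down 2 to e3, left 1 to d3, down 1 to d4, left 3 to a4 — 12 moves in all.
Check: all required cells visited; 12 ≤ 12 moves.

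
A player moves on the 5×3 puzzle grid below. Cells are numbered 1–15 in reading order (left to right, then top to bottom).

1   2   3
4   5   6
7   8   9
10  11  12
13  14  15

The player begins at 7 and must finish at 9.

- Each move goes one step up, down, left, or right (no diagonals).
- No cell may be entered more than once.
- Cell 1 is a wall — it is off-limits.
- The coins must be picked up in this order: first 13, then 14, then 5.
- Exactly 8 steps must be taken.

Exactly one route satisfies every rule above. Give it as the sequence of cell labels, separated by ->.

7 -> 10 -> 13 -> 14 -> 11 -> 8 -> 5 -> 6 -> 9

The waypoints must appear in the order 13, 14, 5, with no cell reused.
Route from 7: down 2 to 13, right 1 to 14, up 3 to 5, right 1 to 6, down 1 to 9 — 8 moves in all.
Check: order respected (13 at step 2, 14 at step 3, 5 at step 6); 8 moves as required.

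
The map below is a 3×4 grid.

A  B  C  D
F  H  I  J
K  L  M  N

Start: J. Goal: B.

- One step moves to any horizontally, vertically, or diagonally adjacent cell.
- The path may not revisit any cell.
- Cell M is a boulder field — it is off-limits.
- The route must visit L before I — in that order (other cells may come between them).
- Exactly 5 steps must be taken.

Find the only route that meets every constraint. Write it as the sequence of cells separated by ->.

J -> C -> H -> L -> I -> B

The waypoints must appear in the order L, I, with no cell reused.
Route from J: up-left to C, down-left to H, down to L, up-right to I, up-left to B — 5 moves in all.
Check: order respected (L at step 3, I at step 4); 5 moves as required.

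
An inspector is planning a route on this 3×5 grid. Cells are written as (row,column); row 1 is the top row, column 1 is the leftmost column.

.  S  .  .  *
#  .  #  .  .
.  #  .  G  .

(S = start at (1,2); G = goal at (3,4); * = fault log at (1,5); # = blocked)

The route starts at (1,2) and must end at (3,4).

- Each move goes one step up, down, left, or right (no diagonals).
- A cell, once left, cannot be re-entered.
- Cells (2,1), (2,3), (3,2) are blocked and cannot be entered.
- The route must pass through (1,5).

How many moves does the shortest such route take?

Any route passes through (1,5) somewhere between (1,2) and (3,4). Summing Manhattan distances along the two legs ((1,2) → (1,5) → (3,4)) gives a lower bound of 3 + 3 = 6 moves.
A route of 6 moves achieves this: (1,2) → (1,3) → (1,4) → (1,5) → (2,5) → (3,5) → (3,4).
Since 6 matches the lower bound, it is optimal.

6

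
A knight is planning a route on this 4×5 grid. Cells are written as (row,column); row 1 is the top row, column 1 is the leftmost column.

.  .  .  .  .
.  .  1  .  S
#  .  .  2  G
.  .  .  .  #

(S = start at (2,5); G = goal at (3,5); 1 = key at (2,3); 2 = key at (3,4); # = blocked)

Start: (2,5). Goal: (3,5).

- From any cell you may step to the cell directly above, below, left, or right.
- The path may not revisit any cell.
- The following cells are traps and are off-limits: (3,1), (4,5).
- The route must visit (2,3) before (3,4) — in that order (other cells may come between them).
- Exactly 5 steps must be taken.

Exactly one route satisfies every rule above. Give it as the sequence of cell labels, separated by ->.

The waypoints must appear in the order (2,3), (3,4), with no cell reused.
Route from (2,5): left 2 to (2,3), down 1 to (3,3), right 2 to (3,5) — 5 moves in all.
Check: order respected (1 at step 2, 2 at step 4); 5 moves as required.

(2,5) -> (2,4) -> (2,3) -> (3,3) -> (3,4) -> (3,5)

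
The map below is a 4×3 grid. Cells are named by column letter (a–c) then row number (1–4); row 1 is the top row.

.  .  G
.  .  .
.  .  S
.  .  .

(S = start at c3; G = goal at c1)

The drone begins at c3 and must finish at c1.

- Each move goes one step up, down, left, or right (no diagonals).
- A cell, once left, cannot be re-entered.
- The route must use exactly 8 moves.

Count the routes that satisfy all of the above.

14

Need simple routes of exactly 8 moves from c3 to c1 (Manhattan distance 2, so 3 moves are spent on a detour and 3 undoing it).
Branch systematically from the start, pruning whenever the remaining move budget drops below the Manhattan distance to c1 or differs from it in parity. Grouping the completions by first move — via c2: 1; via c4: 9; via b3: 4 — and summing: 1 + 9 + 4 = 14.
That gives 14 routes.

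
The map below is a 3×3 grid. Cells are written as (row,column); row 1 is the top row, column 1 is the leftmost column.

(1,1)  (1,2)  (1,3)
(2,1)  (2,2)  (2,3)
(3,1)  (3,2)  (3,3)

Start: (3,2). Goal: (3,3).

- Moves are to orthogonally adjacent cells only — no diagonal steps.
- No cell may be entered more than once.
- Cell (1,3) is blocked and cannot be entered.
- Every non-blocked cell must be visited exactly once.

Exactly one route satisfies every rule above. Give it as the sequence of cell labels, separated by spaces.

Need to visit all 8 open cells exactly once, starting at (3,2) and ending at (3,3).
Cell (2,3) has only two open neighbours ((3,3) and (2,2)), so the path must pass straight through it: one of those is the cell it's entered from and the other is where it exits.
Route from (3,2): left to (3,1), 2× up (reaching (1,1)), right to (1,2), down to (2,2), right to (2,3), down to (3,3) — 7 moves in all.
Check: all 8 open cells covered.

(3,2) (3,1) (2,1) (1,1) (1,2) (2,2) (2,3) (3,3)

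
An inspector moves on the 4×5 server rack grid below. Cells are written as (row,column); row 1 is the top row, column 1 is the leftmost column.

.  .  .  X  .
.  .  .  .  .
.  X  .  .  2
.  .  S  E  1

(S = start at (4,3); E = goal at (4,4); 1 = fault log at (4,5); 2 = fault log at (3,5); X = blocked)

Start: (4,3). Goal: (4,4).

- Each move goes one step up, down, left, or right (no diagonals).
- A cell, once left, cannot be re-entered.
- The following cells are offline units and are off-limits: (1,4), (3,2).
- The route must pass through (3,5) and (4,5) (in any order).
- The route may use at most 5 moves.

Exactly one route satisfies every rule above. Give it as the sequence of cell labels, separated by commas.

Any route must reach (3,5) and (4,5) and still end at (4,4) within 5 moves, so the order of the required stops is forced.
Route from (4,3): up to (3,3), 2× right (reaching (3,5)), down to (4,5), left to (4,4) — 5 moves in all.
Check: all required cells visited; 5 ≤ 5 moves.

(4,3), (3,3), (3,4), (3,5), (4,5), (4,4)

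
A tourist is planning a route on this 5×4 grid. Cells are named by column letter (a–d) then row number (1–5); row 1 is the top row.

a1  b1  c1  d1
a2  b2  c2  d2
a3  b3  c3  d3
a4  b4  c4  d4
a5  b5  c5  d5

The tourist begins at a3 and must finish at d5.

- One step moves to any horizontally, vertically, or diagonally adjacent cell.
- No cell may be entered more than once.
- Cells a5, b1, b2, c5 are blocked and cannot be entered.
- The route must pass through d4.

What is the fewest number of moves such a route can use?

4

Any route passes through d4 somewhere between a3 and d5. Summing Chebyshev distances along the two legs (a3 → d4 → d5) gives a lower bound of 3 + 1 = 4 moves.
A route of 4 moves achieves this: a3 → b3 → c3 → d4 → d5.
Since 4 matches the lower bound, it is optimal.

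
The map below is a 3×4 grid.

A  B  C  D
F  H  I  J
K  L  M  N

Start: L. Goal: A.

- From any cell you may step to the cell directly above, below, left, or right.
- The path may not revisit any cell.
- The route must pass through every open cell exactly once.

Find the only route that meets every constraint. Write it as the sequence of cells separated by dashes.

L - K - F - H - I - M - N - J - D - C - B - A

Need to visit all 12 open cells exactly once, starting at L and ending at A.
Route from L: left 1 to K, up 1 to F, right 2 to I, down 1 to M, right 1 to N, up 2 to D, left 3 to A — 11 moves in all.
Check: all 12 open cells covered.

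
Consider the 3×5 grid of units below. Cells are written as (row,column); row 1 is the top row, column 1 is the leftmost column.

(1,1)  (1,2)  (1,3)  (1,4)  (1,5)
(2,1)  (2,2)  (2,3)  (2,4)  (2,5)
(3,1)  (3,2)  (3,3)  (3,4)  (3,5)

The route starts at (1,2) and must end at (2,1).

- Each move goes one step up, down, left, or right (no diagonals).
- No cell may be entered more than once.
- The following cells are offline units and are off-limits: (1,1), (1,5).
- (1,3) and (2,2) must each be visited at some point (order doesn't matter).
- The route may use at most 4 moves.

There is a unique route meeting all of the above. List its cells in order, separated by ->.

(1,2) -> (1,3) -> (2,3) -> (2,2) -> (2,1)

Any route must reach (1,3) and (2,2) and still end at (2,1) within 4 moves, so the order of the required stops is forced.
Route from (1,2): right 1 to (1,3), down 1 to (2,3), left 2 to (2,1) — 4 moves in all.
Check: all required cells visited; 4 ≤ 4 moves.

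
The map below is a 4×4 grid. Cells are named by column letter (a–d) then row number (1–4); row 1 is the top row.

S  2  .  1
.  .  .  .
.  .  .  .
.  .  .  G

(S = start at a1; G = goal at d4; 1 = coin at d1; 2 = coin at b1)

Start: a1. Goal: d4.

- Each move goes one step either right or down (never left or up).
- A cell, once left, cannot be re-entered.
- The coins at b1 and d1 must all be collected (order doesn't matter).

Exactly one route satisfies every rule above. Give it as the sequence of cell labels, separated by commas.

Moves only go right or down, so the column and row indices never decrease.
Route from a1: right 3 to d1, down 3 to d4 — 6 moves in all.
Check: all required cells visited.

a1, b1, c1, d1, d2, d3, d4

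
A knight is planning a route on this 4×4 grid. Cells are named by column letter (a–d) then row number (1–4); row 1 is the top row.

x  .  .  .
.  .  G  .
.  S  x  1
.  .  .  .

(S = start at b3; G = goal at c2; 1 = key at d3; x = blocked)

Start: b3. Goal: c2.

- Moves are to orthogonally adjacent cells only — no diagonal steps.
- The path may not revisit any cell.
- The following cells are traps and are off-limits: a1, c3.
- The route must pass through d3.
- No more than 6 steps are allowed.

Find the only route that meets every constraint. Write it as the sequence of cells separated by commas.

b3, b4, c4, d4, d3, d2, c2

The budget equals the shortest possible length, so every move has to be on a shortest route through the required cells.
Route from b3: down to b4, 2× right (reaching d4), 2× up (reaching d2), left to c2 — 6 moves in all.
Check: all required cells visited; 6 ≤ 6 moves.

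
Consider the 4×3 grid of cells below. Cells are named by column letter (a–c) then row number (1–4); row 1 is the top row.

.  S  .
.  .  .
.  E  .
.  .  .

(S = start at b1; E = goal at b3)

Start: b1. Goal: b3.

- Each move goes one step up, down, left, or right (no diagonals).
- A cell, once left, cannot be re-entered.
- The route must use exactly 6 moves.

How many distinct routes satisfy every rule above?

Need simple routes of exactly 6 moves from b1 to b3 (Manhattan distance 2, so 2 moves are spent on a detour and 2 undoing it).
Enumerating: b1 b2 a2 a3 a4 b4 b3 | b1 b2 c2 c3 c4 b4 b3 | b1 a1 a2 a3 a4 b4 b3 | b1 a1 a2 b2 c2 c3 b3 | b1 c1 c2 c3 c4 b4 b3 | b1 c1 c2 b2 a2 a3 b3.
That gives 6 routes.

6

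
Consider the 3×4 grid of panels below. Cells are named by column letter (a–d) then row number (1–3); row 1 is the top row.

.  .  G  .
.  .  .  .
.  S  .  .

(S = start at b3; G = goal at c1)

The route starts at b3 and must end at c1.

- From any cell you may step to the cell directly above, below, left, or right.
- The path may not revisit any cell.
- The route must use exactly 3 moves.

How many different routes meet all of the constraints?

3

Need simple routes of exactly 3 moves from b3 to c1 (Manhattan distance 3, so 0 moves are spent on a detour and 0 undoing it).
Enumerating: b3 b2 b1 c1 | b3 b2 c2 c1 | b3 c3 c2 c1.
That gives 3 routes.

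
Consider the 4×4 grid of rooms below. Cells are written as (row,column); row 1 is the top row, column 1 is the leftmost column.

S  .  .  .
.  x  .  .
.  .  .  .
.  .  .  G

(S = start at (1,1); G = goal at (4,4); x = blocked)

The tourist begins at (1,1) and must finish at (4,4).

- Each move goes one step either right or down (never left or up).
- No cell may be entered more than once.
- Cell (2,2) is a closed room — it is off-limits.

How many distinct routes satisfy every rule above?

8

A right/down-only route from (1,1) to (4,4) makes exactly 3 down-moves and 3 right-moves in some order.
With no other constraints that would be C(6,3) = 20 routes.
Subtract routes through each blocked cell (inclusion–exclusion for overlaps): − through (2,2): 12 → 8.
That gives 8 routes.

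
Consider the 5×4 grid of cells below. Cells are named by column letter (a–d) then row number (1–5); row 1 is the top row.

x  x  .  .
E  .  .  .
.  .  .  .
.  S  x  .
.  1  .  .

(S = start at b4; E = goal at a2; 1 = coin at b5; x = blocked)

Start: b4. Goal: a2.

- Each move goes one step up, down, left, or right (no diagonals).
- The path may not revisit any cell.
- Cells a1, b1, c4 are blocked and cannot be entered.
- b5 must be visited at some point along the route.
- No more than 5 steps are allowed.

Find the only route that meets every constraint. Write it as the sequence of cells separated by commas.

The 5-move cap with required stops at b5 leaves no slack for detours.
Route from b4: down 1 to b5, left 1 to a5, up 3 to a2 — 5 moves in all.
Check: all required cells visited; 5 ≤ 5 moves.

b4, b5, a5, a4, a3, a2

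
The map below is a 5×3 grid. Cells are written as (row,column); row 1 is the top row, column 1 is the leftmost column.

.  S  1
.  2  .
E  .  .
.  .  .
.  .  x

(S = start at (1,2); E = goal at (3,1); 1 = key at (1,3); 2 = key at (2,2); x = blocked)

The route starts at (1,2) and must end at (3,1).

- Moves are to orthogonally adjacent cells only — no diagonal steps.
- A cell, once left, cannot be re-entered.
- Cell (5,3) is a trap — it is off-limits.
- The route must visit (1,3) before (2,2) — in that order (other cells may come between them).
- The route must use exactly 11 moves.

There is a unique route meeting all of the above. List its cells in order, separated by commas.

(1,2), (1,3), (2,3), (2,2), (3,2), (3,3), (4,3), (4,2), (5,2), (5,1), (4,1), (3,1)

The waypoints must appear in the order (1,3), (2,2), with no cell reused.
Route from (1,2): right 1 to (1,3), down 1 to (2,3), left 1 to (2,2), down 1 to (3,2), right 1 to (3,3), down 1 to (4,3), left 1 to (4,2), down 1 to (5,2), left 1 to (5,1), up 2 to (3,1) — 11 moves in all.
Check: order respected (1 at step 1, 2 at step 3); 11 moves as required.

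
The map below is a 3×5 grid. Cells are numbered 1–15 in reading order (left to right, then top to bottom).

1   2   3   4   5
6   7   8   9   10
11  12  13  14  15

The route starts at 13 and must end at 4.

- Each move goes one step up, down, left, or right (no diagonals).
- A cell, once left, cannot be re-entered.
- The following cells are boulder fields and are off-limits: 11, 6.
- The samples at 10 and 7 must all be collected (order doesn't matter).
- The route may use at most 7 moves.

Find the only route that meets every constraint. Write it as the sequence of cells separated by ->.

13 -> 12 -> 7 -> 8 -> 9 -> 10 -> 5 -> 4

The budget equals the shortest possible length, so every move has to be on a shortest route through the required cells.
Route from 13: left 1 to 12, up 1 to 7, right 3 to 10, up 1 to 5, left 1 to 4 — 7 moves in all.
Check: all required cells visited; 7 ≤ 7 moves.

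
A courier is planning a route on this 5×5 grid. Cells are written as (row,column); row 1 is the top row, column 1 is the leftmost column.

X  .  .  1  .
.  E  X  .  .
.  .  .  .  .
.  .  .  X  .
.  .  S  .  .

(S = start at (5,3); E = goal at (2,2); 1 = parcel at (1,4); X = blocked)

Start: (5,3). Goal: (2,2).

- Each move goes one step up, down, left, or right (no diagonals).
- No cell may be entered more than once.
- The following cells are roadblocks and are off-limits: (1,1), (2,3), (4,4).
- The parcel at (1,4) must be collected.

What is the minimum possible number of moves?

Any route passes through (1,4) somewhere between (5,3) and (2,2). Summing Manhattan distances along the two legs ((5,3) → (1,4) → (2,2)) gives a lower bound of 5 + 3 = 8 moves.
A route of 8 moves achieves this: (5,3) → (4,3) → (3,3) → (3,4) → (2,4) → (1,4) → (1,3) → (1,2) → (2,2).
Since 8 matches the lower bound, it is optimal.

8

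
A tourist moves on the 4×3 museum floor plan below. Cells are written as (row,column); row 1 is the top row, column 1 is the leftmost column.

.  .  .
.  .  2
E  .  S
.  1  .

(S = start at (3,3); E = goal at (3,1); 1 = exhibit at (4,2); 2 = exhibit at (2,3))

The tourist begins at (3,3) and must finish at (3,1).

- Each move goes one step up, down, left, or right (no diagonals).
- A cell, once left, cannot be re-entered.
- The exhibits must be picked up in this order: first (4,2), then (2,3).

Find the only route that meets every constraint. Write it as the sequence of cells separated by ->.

(3,3) -> (4,3) -> (4,2) -> (3,2) -> (2,2) -> (2,3) -> (1,3) -> (1,2) -> (1,1) -> (2,1) -> (3,1)

The waypoints must appear in the order (4,2), (2,3), with no cell reused.
Route from (3,3): down 1 to (4,3), left 1 to (4,2), up 2 to (2,2), right 1 to (2,3), up 1 to (1,3), left 2 to (1,1), down 2 to (3,1) — 10 moves in all.
Check: order respected (1 at step 2, 2 at step 5).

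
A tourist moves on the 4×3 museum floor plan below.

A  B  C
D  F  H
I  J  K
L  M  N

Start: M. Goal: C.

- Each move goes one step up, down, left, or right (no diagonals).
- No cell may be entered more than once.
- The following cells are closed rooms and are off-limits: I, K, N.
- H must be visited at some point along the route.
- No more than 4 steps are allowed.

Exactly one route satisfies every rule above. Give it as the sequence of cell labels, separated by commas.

The 4-move cap with required stops at H leaves no slack for detours.
Route from M: up 2 to F, right 1 to H, up 1 to C — 4 moves in all.
Check: all required cells visited; 4 ≤ 4 moves.

M, J, F, H, C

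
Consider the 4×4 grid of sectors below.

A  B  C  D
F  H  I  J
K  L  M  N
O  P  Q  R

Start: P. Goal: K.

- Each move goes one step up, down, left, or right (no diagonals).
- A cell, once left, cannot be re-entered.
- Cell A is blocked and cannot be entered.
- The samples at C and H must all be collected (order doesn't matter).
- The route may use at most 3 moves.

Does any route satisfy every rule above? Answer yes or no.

Even ignoring the no-revisit rule, getting from P to K, taking the cheapest ordering P → H → C → K needs at least 2 + 2 + 4 = 8 moves (Manhattan distance per leg), which exceeds the 3-move limit.

no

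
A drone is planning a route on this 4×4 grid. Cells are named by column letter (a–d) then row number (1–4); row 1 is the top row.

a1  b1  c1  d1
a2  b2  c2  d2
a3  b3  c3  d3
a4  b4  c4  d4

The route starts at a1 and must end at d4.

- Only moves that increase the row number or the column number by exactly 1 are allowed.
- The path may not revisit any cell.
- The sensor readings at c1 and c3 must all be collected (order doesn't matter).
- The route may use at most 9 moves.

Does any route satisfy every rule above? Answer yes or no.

One route that works: a1 → b1 → c1 → c2 → c3 → c4 → d4.

yes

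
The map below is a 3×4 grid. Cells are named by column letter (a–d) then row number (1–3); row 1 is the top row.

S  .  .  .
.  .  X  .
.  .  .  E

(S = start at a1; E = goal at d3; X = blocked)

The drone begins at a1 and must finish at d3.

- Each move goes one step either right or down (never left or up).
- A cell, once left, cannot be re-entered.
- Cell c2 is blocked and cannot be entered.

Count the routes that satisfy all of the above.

A right/down-only route from a1 to d3 makes exactly 2 down-moves and 3 right-moves in some order.
With no other constraints that would be C(5,2) = 10 routes.
Subtract routes through each blocked cell (inclusion–exclusion for overlaps): − through c2: 6 → 4.
That gives 4 routes.

4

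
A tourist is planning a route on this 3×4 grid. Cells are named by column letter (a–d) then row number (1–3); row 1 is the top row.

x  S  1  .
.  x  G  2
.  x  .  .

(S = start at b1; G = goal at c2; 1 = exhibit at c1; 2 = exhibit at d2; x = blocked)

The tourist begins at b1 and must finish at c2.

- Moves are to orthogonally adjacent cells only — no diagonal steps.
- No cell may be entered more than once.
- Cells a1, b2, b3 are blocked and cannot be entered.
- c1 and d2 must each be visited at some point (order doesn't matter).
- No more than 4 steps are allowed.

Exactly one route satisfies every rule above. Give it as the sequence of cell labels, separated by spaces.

Any route must reach c1 and d2 and still end at c2 within 4 moves, so the order of the required stops is forced.
Route from b1: right 2 to d1, down 1 to d2, left 1 to c2 — 4 moves in all.
Check: all required cells visited; 4 ≤ 4 moves.

b1 c1 d1 d2 c2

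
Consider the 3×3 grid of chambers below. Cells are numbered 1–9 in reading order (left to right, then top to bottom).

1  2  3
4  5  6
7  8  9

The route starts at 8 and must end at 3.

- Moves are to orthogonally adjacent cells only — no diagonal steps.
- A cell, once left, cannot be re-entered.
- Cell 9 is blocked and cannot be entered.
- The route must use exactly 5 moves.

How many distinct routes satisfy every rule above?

Need simple routes of exactly 5 moves from 8 to 3 (Manhattan distance 3, so 1 moves are spent on a detour and 1 undoing it).
Enumerating: 8 5 4 1 2 3 | 8 7 4 1 2 3 | 8 7 4 5 2 3 | 8 7 4 5 6 3.
That gives 4 routes.

4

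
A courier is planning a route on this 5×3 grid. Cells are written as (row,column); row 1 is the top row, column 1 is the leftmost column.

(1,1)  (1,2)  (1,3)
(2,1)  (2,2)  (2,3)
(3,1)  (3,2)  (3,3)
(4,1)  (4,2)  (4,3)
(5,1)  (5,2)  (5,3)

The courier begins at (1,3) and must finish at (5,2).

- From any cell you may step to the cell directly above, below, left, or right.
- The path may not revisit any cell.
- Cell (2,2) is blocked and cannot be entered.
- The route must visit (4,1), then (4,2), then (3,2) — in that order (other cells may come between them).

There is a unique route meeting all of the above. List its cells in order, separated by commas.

(1,3), (1,2), (1,1), (2,1), (3,1), (4,1), (4,2), (3,2), (3,3), (4,3), (5,3), (5,2)

The waypoints must appear in the order (4,1), (4,2), (3,2), with no cell reused.
Route from (1,3): left 2 to (1,1), down 3 to (4,1), right 1 to (4,2), up 1 to (3,2), right 1 to (3,3), down 2 to (5,3), left 1 to (5,2) — 11 moves in all.
Check: order respected ((4,1) at step 5, (4,2) at step 6, (3,2) at step 7).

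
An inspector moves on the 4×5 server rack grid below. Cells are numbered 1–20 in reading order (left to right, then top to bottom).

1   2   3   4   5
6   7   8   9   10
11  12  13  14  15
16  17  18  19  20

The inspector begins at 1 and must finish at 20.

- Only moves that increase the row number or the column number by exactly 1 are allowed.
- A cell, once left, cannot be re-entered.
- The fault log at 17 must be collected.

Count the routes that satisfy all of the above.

A right/down-only route from 1 to 20 makes exactly 3 down-moves and 4 right-moves in some order.
With no other constraints that would be C(7,3) = 35 routes.
Split at 17 and multiply the segment counts: 1→17: 4; 17→20: 1; product = 4.
That gives 4 routes.

4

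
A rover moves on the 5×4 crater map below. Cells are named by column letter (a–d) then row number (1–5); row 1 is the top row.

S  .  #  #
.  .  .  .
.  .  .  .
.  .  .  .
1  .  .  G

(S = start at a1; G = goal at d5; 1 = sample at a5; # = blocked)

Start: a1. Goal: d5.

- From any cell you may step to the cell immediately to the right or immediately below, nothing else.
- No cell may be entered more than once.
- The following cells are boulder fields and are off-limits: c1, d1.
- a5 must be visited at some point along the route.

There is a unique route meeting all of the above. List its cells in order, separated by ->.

Moves only go right or down, so the column and row indices never decrease.
Route from a1: down 4 to a5, right 3 to d5 — 7 moves in all.
Check: all required cells visited.

a1 -> a2 -> a3 -> a4 -> a5 -> b5 -> c5 -> d5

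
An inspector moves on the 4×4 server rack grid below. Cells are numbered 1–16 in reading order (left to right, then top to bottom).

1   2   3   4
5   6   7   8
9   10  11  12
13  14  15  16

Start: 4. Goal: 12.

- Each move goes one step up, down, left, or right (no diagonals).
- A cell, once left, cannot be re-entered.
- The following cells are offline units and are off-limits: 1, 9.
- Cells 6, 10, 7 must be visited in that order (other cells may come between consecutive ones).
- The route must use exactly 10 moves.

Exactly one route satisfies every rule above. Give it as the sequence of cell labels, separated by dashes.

4 - 3 - 2 - 6 - 10 - 14 - 15 - 11 - 7 - 8 - 12

The waypoints must appear in the order 6, 10, 7, with no cell reused.
Route from 4: left 2 to 2, down 3 to 14, right 1 to 15, up 2 to 7, right 1 to 8, down 1 to 12 — 10 moves in all.
Check: order respected (6 at step 3, 10 at step 4, 7 at step 8); 10 moves as required.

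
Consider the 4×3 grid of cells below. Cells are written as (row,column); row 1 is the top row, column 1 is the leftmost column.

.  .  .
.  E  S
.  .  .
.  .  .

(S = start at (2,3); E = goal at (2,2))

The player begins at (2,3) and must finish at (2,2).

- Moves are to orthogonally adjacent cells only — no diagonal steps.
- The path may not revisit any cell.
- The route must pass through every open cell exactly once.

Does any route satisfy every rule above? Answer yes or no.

One route that works: (2,3) → (1,3) → (1,2) → (1,1) → (2,1) → (3,1) → (4,1) → (4,2) → (4,3) → (3,3) → (3,2) → (2,2).

yes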